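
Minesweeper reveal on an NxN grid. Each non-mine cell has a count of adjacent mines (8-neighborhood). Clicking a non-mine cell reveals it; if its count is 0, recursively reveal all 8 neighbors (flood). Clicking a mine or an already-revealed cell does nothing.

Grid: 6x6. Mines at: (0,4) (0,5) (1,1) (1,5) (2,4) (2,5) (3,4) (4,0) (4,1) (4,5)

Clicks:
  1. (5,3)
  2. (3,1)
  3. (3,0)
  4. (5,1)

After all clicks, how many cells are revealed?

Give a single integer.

Answer: 9

Derivation:
Click 1 (5,3) count=0: revealed 6 new [(4,2) (4,3) (4,4) (5,2) (5,3) (5,4)] -> total=6
Click 2 (3,1) count=2: revealed 1 new [(3,1)] -> total=7
Click 3 (3,0) count=2: revealed 1 new [(3,0)] -> total=8
Click 4 (5,1) count=2: revealed 1 new [(5,1)] -> total=9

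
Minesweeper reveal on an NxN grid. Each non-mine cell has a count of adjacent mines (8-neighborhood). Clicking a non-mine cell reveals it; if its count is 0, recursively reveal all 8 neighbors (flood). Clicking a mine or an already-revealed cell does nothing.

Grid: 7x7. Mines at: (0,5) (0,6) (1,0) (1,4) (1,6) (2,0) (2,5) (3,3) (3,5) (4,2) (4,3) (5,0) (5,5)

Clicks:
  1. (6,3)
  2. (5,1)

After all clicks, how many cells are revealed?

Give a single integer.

Click 1 (6,3) count=0: revealed 8 new [(5,1) (5,2) (5,3) (5,4) (6,1) (6,2) (6,3) (6,4)] -> total=8
Click 2 (5,1) count=2: revealed 0 new [(none)] -> total=8

Answer: 8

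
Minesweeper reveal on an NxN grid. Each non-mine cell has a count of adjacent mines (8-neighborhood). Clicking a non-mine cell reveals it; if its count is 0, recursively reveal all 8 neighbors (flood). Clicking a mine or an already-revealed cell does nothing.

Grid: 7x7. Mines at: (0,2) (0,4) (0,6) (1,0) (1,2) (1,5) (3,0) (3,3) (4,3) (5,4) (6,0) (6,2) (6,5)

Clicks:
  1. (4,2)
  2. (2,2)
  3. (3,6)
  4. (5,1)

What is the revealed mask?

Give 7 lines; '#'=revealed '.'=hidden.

Click 1 (4,2) count=2: revealed 1 new [(4,2)] -> total=1
Click 2 (2,2) count=2: revealed 1 new [(2,2)] -> total=2
Click 3 (3,6) count=0: revealed 11 new [(2,4) (2,5) (2,6) (3,4) (3,5) (3,6) (4,4) (4,5) (4,6) (5,5) (5,6)] -> total=13
Click 4 (5,1) count=2: revealed 1 new [(5,1)] -> total=14

Answer: .......
.......
..#.###
....###
..#.###
.#...##
.......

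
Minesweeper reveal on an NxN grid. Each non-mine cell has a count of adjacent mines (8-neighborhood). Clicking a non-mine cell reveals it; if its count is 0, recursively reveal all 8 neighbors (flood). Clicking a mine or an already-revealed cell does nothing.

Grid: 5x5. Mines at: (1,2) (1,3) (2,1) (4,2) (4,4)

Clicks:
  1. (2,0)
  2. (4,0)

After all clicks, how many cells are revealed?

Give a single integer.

Click 1 (2,0) count=1: revealed 1 new [(2,0)] -> total=1
Click 2 (4,0) count=0: revealed 4 new [(3,0) (3,1) (4,0) (4,1)] -> total=5

Answer: 5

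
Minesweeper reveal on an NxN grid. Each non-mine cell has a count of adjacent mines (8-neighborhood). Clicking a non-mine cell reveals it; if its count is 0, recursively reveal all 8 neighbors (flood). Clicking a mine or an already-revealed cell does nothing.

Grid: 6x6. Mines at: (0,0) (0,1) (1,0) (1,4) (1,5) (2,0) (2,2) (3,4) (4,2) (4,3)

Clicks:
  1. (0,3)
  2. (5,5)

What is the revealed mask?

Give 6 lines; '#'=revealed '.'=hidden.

Answer: ...#..
......
......
......
....##
....##

Derivation:
Click 1 (0,3) count=1: revealed 1 new [(0,3)] -> total=1
Click 2 (5,5) count=0: revealed 4 new [(4,4) (4,5) (5,4) (5,5)] -> total=5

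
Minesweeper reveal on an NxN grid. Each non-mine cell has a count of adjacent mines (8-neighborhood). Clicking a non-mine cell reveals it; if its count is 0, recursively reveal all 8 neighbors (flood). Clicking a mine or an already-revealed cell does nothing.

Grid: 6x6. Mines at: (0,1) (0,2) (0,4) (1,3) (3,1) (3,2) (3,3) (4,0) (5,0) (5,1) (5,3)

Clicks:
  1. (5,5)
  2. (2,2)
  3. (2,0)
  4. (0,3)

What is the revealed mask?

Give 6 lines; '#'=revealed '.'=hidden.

Click 1 (5,5) count=0: revealed 10 new [(1,4) (1,5) (2,4) (2,5) (3,4) (3,5) (4,4) (4,5) (5,4) (5,5)] -> total=10
Click 2 (2,2) count=4: revealed 1 new [(2,2)] -> total=11
Click 3 (2,0) count=1: revealed 1 new [(2,0)] -> total=12
Click 4 (0,3) count=3: revealed 1 new [(0,3)] -> total=13

Answer: ...#..
....##
#.#.##
....##
....##
....##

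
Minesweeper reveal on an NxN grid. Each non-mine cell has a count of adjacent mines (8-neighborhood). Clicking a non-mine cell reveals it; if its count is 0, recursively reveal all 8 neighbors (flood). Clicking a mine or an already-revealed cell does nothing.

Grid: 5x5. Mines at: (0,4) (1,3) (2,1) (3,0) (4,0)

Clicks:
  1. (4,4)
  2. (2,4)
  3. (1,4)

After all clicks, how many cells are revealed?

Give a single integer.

Click 1 (4,4) count=0: revealed 11 new [(2,2) (2,3) (2,4) (3,1) (3,2) (3,3) (3,4) (4,1) (4,2) (4,3) (4,4)] -> total=11
Click 2 (2,4) count=1: revealed 0 new [(none)] -> total=11
Click 3 (1,4) count=2: revealed 1 new [(1,4)] -> total=12

Answer: 12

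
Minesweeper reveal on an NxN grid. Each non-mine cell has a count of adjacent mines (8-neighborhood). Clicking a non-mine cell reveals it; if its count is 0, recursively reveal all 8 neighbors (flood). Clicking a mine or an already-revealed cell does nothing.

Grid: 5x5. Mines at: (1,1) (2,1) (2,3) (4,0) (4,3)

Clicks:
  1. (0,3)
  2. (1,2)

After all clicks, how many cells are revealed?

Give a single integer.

Click 1 (0,3) count=0: revealed 6 new [(0,2) (0,3) (0,4) (1,2) (1,3) (1,4)] -> total=6
Click 2 (1,2) count=3: revealed 0 new [(none)] -> total=6

Answer: 6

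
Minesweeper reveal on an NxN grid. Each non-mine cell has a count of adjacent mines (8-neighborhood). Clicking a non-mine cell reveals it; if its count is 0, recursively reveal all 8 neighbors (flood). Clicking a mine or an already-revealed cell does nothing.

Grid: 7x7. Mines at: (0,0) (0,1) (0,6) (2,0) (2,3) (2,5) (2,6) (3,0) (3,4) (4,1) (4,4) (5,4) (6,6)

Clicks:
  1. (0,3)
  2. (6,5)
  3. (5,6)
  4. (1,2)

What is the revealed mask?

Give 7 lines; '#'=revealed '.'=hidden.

Click 1 (0,3) count=0: revealed 8 new [(0,2) (0,3) (0,4) (0,5) (1,2) (1,3) (1,4) (1,5)] -> total=8
Click 2 (6,5) count=2: revealed 1 new [(6,5)] -> total=9
Click 3 (5,6) count=1: revealed 1 new [(5,6)] -> total=10
Click 4 (1,2) count=2: revealed 0 new [(none)] -> total=10

Answer: ..####.
..####.
.......
.......
.......
......#
.....#.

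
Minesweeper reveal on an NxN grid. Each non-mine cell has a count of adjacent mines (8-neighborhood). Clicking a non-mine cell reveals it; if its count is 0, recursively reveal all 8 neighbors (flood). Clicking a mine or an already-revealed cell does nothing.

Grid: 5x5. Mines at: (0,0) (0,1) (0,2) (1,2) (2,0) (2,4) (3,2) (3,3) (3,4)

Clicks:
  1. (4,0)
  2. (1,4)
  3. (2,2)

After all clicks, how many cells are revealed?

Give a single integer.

Click 1 (4,0) count=0: revealed 4 new [(3,0) (3,1) (4,0) (4,1)] -> total=4
Click 2 (1,4) count=1: revealed 1 new [(1,4)] -> total=5
Click 3 (2,2) count=3: revealed 1 new [(2,2)] -> total=6

Answer: 6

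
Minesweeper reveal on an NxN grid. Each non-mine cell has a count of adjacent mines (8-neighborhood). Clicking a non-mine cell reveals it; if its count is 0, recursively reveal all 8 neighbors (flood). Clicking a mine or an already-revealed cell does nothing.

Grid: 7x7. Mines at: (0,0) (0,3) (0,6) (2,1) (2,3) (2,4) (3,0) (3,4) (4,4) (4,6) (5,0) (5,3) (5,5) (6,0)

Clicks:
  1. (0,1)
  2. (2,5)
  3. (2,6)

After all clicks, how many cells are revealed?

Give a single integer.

Answer: 7

Derivation:
Click 1 (0,1) count=1: revealed 1 new [(0,1)] -> total=1
Click 2 (2,5) count=2: revealed 1 new [(2,5)] -> total=2
Click 3 (2,6) count=0: revealed 5 new [(1,5) (1,6) (2,6) (3,5) (3,6)] -> total=7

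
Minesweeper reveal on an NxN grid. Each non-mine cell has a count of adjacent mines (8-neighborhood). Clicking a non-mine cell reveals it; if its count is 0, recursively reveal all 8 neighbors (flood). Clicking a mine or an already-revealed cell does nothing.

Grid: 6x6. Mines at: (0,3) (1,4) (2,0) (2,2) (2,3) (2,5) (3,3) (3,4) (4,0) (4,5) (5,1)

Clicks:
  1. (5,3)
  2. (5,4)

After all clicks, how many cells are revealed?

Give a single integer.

Click 1 (5,3) count=0: revealed 6 new [(4,2) (4,3) (4,4) (5,2) (5,3) (5,4)] -> total=6
Click 2 (5,4) count=1: revealed 0 new [(none)] -> total=6

Answer: 6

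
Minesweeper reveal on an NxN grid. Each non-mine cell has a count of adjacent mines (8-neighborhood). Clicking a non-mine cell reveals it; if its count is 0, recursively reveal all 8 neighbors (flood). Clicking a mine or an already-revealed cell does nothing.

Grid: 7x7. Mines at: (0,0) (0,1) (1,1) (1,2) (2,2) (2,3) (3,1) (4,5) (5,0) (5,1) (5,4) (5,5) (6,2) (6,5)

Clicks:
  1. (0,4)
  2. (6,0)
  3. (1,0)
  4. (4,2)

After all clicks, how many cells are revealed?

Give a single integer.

Answer: 17

Derivation:
Click 1 (0,4) count=0: revealed 14 new [(0,3) (0,4) (0,5) (0,6) (1,3) (1,4) (1,5) (1,6) (2,4) (2,5) (2,6) (3,4) (3,5) (3,6)] -> total=14
Click 2 (6,0) count=2: revealed 1 new [(6,0)] -> total=15
Click 3 (1,0) count=3: revealed 1 new [(1,0)] -> total=16
Click 4 (4,2) count=2: revealed 1 new [(4,2)] -> total=17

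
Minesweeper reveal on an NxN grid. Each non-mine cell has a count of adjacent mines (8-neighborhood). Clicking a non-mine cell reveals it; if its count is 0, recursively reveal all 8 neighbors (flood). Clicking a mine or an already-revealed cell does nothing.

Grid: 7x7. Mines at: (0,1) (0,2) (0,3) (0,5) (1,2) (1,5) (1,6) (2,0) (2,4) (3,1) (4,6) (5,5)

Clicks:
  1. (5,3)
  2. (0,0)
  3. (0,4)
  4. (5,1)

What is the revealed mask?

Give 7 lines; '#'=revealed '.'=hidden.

Answer: #...#..
.......
.......
..###..
#####..
#####..
#####..

Derivation:
Click 1 (5,3) count=0: revealed 18 new [(3,2) (3,3) (3,4) (4,0) (4,1) (4,2) (4,3) (4,4) (5,0) (5,1) (5,2) (5,3) (5,4) (6,0) (6,1) (6,2) (6,3) (6,4)] -> total=18
Click 2 (0,0) count=1: revealed 1 new [(0,0)] -> total=19
Click 3 (0,4) count=3: revealed 1 new [(0,4)] -> total=20
Click 4 (5,1) count=0: revealed 0 new [(none)] -> total=20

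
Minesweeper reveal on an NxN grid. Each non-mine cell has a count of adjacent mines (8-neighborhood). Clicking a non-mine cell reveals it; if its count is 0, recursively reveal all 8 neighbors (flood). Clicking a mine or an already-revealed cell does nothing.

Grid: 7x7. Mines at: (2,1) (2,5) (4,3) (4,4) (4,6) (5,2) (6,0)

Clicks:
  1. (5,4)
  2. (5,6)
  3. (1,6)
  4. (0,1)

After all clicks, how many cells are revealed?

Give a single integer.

Click 1 (5,4) count=2: revealed 1 new [(5,4)] -> total=1
Click 2 (5,6) count=1: revealed 1 new [(5,6)] -> total=2
Click 3 (1,6) count=1: revealed 1 new [(1,6)] -> total=3
Click 4 (0,1) count=0: revealed 19 new [(0,0) (0,1) (0,2) (0,3) (0,4) (0,5) (0,6) (1,0) (1,1) (1,2) (1,3) (1,4) (1,5) (2,2) (2,3) (2,4) (3,2) (3,3) (3,4)] -> total=22

Answer: 22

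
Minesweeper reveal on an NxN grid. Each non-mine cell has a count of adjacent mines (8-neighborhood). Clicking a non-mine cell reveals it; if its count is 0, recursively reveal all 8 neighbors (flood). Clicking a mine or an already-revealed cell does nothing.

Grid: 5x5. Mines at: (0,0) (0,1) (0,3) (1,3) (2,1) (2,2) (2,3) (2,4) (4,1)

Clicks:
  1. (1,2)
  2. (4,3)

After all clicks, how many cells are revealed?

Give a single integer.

Click 1 (1,2) count=6: revealed 1 new [(1,2)] -> total=1
Click 2 (4,3) count=0: revealed 6 new [(3,2) (3,3) (3,4) (4,2) (4,3) (4,4)] -> total=7

Answer: 7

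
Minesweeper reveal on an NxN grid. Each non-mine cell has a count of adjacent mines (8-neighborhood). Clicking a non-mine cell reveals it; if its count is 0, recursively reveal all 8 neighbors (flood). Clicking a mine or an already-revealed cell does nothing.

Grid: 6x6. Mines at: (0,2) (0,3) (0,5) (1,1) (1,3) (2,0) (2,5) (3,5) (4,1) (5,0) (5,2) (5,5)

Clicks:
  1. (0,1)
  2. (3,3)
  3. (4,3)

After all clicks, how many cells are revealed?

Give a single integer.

Click 1 (0,1) count=2: revealed 1 new [(0,1)] -> total=1
Click 2 (3,3) count=0: revealed 9 new [(2,2) (2,3) (2,4) (3,2) (3,3) (3,4) (4,2) (4,3) (4,4)] -> total=10
Click 3 (4,3) count=1: revealed 0 new [(none)] -> total=10

Answer: 10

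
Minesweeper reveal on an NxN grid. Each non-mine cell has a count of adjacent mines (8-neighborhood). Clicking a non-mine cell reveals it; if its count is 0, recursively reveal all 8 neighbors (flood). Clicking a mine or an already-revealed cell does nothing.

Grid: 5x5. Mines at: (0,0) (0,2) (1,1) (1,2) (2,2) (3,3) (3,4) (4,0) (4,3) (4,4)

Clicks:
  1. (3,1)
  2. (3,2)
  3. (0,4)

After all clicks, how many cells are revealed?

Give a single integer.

Answer: 8

Derivation:
Click 1 (3,1) count=2: revealed 1 new [(3,1)] -> total=1
Click 2 (3,2) count=3: revealed 1 new [(3,2)] -> total=2
Click 3 (0,4) count=0: revealed 6 new [(0,3) (0,4) (1,3) (1,4) (2,3) (2,4)] -> total=8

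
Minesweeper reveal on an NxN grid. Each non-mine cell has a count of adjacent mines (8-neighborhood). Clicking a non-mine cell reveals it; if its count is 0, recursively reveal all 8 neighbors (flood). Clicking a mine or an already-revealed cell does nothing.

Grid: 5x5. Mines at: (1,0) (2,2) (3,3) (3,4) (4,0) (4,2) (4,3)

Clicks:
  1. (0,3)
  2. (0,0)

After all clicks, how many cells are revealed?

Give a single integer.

Click 1 (0,3) count=0: revealed 10 new [(0,1) (0,2) (0,3) (0,4) (1,1) (1,2) (1,3) (1,4) (2,3) (2,4)] -> total=10
Click 2 (0,0) count=1: revealed 1 new [(0,0)] -> total=11

Answer: 11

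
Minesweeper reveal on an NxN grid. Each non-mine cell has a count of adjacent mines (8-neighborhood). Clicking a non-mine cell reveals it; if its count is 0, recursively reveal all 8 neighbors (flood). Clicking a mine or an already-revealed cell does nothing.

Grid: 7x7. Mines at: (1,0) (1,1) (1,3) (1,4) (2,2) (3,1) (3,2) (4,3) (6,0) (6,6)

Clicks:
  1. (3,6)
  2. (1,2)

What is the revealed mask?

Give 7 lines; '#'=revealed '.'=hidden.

Click 1 (3,6) count=0: revealed 16 new [(0,5) (0,6) (1,5) (1,6) (2,4) (2,5) (2,6) (3,4) (3,5) (3,6) (4,4) (4,5) (4,6) (5,4) (5,5) (5,6)] -> total=16
Click 2 (1,2) count=3: revealed 1 new [(1,2)] -> total=17

Answer: .....##
..#..##
....###
....###
....###
....###
.......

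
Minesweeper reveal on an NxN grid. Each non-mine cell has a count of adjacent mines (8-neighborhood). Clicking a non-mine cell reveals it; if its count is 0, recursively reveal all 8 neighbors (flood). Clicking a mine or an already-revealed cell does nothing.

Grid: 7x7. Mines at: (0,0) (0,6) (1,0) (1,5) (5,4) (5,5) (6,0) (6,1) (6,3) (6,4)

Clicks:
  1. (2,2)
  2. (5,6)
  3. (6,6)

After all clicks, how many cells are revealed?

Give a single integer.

Answer: 35

Derivation:
Click 1 (2,2) count=0: revealed 33 new [(0,1) (0,2) (0,3) (0,4) (1,1) (1,2) (1,3) (1,4) (2,0) (2,1) (2,2) (2,3) (2,4) (2,5) (2,6) (3,0) (3,1) (3,2) (3,3) (3,4) (3,5) (3,6) (4,0) (4,1) (4,2) (4,3) (4,4) (4,5) (4,6) (5,0) (5,1) (5,2) (5,3)] -> total=33
Click 2 (5,6) count=1: revealed 1 new [(5,6)] -> total=34
Click 3 (6,6) count=1: revealed 1 new [(6,6)] -> total=35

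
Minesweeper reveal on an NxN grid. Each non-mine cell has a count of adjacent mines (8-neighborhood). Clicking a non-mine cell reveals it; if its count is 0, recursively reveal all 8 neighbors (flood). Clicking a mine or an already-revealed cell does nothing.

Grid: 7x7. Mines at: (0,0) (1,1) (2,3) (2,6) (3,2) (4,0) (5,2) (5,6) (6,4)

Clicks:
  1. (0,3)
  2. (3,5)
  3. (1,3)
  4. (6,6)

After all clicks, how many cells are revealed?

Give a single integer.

Click 1 (0,3) count=0: revealed 10 new [(0,2) (0,3) (0,4) (0,5) (0,6) (1,2) (1,3) (1,4) (1,5) (1,6)] -> total=10
Click 2 (3,5) count=1: revealed 1 new [(3,5)] -> total=11
Click 3 (1,3) count=1: revealed 0 new [(none)] -> total=11
Click 4 (6,6) count=1: revealed 1 new [(6,6)] -> total=12

Answer: 12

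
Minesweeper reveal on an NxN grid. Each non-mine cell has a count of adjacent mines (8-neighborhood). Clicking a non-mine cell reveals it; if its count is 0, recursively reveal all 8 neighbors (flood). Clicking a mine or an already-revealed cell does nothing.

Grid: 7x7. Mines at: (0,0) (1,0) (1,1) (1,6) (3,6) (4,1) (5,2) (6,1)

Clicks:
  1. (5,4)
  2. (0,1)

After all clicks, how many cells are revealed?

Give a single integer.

Answer: 30

Derivation:
Click 1 (5,4) count=0: revealed 29 new [(0,2) (0,3) (0,4) (0,5) (1,2) (1,3) (1,4) (1,5) (2,2) (2,3) (2,4) (2,5) (3,2) (3,3) (3,4) (3,5) (4,2) (4,3) (4,4) (4,5) (4,6) (5,3) (5,4) (5,5) (5,6) (6,3) (6,4) (6,5) (6,6)] -> total=29
Click 2 (0,1) count=3: revealed 1 new [(0,1)] -> total=30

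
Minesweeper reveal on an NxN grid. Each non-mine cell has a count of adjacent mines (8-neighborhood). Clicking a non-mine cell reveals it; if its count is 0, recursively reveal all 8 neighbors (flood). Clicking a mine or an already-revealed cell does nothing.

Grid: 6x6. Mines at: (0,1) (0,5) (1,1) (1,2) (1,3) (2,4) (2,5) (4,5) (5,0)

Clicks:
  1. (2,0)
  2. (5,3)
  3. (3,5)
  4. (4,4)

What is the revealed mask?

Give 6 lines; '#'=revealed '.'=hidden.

Answer: ......
......
####..
######
#####.
.####.

Derivation:
Click 1 (2,0) count=1: revealed 1 new [(2,0)] -> total=1
Click 2 (5,3) count=0: revealed 17 new [(2,1) (2,2) (2,3) (3,0) (3,1) (3,2) (3,3) (3,4) (4,0) (4,1) (4,2) (4,3) (4,4) (5,1) (5,2) (5,3) (5,4)] -> total=18
Click 3 (3,5) count=3: revealed 1 new [(3,5)] -> total=19
Click 4 (4,4) count=1: revealed 0 new [(none)] -> total=19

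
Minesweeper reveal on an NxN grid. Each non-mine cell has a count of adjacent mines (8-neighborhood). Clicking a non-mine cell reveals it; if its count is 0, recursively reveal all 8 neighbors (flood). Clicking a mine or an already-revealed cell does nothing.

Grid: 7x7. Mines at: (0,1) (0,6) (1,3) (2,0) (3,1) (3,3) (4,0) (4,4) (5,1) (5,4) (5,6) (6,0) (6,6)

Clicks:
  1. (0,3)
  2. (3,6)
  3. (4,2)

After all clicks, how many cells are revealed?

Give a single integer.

Answer: 13

Derivation:
Click 1 (0,3) count=1: revealed 1 new [(0,3)] -> total=1
Click 2 (3,6) count=0: revealed 11 new [(1,4) (1,5) (1,6) (2,4) (2,5) (2,6) (3,4) (3,5) (3,6) (4,5) (4,6)] -> total=12
Click 3 (4,2) count=3: revealed 1 new [(4,2)] -> total=13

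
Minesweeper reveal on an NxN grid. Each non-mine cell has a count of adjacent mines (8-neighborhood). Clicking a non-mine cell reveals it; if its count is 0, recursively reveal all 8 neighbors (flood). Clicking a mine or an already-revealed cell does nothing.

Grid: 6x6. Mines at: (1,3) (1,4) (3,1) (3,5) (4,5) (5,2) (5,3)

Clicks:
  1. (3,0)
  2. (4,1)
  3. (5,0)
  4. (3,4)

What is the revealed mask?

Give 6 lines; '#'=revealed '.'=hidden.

Click 1 (3,0) count=1: revealed 1 new [(3,0)] -> total=1
Click 2 (4,1) count=2: revealed 1 new [(4,1)] -> total=2
Click 3 (5,0) count=0: revealed 3 new [(4,0) (5,0) (5,1)] -> total=5
Click 4 (3,4) count=2: revealed 1 new [(3,4)] -> total=6

Answer: ......
......
......
#...#.
##....
##....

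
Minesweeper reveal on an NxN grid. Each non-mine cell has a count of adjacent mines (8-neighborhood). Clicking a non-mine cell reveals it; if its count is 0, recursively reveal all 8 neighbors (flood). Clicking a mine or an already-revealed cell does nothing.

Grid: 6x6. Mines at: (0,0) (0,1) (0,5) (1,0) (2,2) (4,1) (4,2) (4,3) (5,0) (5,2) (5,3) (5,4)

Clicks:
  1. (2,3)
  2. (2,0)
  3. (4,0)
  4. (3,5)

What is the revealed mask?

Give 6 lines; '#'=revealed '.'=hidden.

Click 1 (2,3) count=1: revealed 1 new [(2,3)] -> total=1
Click 2 (2,0) count=1: revealed 1 new [(2,0)] -> total=2
Click 3 (4,0) count=2: revealed 1 new [(4,0)] -> total=3
Click 4 (3,5) count=0: revealed 10 new [(1,3) (1,4) (1,5) (2,4) (2,5) (3,3) (3,4) (3,5) (4,4) (4,5)] -> total=13

Answer: ......
...###
#..###
...###
#...##
......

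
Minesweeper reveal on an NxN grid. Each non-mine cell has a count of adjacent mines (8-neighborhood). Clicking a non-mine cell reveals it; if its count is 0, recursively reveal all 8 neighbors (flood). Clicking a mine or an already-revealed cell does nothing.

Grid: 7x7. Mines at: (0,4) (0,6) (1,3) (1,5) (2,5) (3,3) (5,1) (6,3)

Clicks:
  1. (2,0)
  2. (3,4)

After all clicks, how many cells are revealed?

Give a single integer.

Answer: 16

Derivation:
Click 1 (2,0) count=0: revealed 15 new [(0,0) (0,1) (0,2) (1,0) (1,1) (1,2) (2,0) (2,1) (2,2) (3,0) (3,1) (3,2) (4,0) (4,1) (4,2)] -> total=15
Click 2 (3,4) count=2: revealed 1 new [(3,4)] -> total=16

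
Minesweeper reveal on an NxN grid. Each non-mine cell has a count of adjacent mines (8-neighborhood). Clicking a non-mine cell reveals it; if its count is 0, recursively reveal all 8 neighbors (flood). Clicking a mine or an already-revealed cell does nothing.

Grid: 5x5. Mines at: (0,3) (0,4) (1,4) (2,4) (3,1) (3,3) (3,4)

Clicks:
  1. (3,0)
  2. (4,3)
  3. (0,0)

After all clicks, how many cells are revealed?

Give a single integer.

Click 1 (3,0) count=1: revealed 1 new [(3,0)] -> total=1
Click 2 (4,3) count=2: revealed 1 new [(4,3)] -> total=2
Click 3 (0,0) count=0: revealed 9 new [(0,0) (0,1) (0,2) (1,0) (1,1) (1,2) (2,0) (2,1) (2,2)] -> total=11

Answer: 11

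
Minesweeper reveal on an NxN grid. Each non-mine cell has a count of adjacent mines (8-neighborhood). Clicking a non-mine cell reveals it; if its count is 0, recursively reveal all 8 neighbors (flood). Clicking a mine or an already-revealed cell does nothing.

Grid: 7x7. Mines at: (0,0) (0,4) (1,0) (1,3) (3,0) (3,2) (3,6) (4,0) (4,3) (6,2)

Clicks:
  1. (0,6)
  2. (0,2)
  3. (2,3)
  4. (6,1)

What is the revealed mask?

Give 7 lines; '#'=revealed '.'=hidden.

Click 1 (0,6) count=0: revealed 6 new [(0,5) (0,6) (1,5) (1,6) (2,5) (2,6)] -> total=6
Click 2 (0,2) count=1: revealed 1 new [(0,2)] -> total=7
Click 3 (2,3) count=2: revealed 1 new [(2,3)] -> total=8
Click 4 (6,1) count=1: revealed 1 new [(6,1)] -> total=9

Answer: ..#..##
.....##
...#.##
.......
.......
.......
.#.....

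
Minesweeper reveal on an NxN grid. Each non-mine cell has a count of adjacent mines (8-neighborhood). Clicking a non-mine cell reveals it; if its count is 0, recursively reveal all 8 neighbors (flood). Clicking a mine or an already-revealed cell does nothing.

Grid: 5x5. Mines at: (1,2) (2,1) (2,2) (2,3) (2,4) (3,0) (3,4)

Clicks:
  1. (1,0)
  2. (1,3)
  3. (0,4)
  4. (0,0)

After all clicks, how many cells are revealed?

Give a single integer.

Click 1 (1,0) count=1: revealed 1 new [(1,0)] -> total=1
Click 2 (1,3) count=4: revealed 1 new [(1,3)] -> total=2
Click 3 (0,4) count=0: revealed 3 new [(0,3) (0,4) (1,4)] -> total=5
Click 4 (0,0) count=0: revealed 3 new [(0,0) (0,1) (1,1)] -> total=8

Answer: 8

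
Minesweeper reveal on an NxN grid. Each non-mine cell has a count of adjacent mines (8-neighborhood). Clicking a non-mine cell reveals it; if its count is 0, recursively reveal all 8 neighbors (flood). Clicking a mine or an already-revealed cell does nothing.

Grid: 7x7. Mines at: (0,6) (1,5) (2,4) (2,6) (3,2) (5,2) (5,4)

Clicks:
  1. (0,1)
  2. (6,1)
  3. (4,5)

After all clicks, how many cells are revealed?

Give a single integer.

Answer: 23

Derivation:
Click 1 (0,1) count=0: revealed 22 new [(0,0) (0,1) (0,2) (0,3) (0,4) (1,0) (1,1) (1,2) (1,3) (1,4) (2,0) (2,1) (2,2) (2,3) (3,0) (3,1) (4,0) (4,1) (5,0) (5,1) (6,0) (6,1)] -> total=22
Click 2 (6,1) count=1: revealed 0 new [(none)] -> total=22
Click 3 (4,5) count=1: revealed 1 new [(4,5)] -> total=23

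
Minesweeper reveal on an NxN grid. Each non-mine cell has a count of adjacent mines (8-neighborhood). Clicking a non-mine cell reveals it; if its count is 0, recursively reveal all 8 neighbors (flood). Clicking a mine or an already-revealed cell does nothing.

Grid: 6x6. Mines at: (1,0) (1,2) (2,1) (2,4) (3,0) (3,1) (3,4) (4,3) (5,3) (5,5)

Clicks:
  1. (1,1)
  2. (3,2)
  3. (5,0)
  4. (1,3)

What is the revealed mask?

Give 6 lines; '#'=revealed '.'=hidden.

Answer: ......
.#.#..
......
..#...
###...
###...

Derivation:
Click 1 (1,1) count=3: revealed 1 new [(1,1)] -> total=1
Click 2 (3,2) count=3: revealed 1 new [(3,2)] -> total=2
Click 3 (5,0) count=0: revealed 6 new [(4,0) (4,1) (4,2) (5,0) (5,1) (5,2)] -> total=8
Click 4 (1,3) count=2: revealed 1 new [(1,3)] -> total=9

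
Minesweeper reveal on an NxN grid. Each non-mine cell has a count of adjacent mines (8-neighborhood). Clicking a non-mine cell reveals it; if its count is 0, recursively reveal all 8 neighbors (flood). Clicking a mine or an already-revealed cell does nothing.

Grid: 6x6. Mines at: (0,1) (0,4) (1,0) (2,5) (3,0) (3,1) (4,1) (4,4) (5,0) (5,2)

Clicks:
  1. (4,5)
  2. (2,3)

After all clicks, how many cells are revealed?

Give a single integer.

Answer: 10

Derivation:
Click 1 (4,5) count=1: revealed 1 new [(4,5)] -> total=1
Click 2 (2,3) count=0: revealed 9 new [(1,2) (1,3) (1,4) (2,2) (2,3) (2,4) (3,2) (3,3) (3,4)] -> total=10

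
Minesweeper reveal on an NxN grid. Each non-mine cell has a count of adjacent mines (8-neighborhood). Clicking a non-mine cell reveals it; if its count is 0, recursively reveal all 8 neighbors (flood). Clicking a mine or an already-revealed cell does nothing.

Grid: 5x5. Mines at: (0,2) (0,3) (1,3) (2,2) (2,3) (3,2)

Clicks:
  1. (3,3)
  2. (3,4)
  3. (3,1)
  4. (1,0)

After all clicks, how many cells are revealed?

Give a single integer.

Click 1 (3,3) count=3: revealed 1 new [(3,3)] -> total=1
Click 2 (3,4) count=1: revealed 1 new [(3,4)] -> total=2
Click 3 (3,1) count=2: revealed 1 new [(3,1)] -> total=3
Click 4 (1,0) count=0: revealed 9 new [(0,0) (0,1) (1,0) (1,1) (2,0) (2,1) (3,0) (4,0) (4,1)] -> total=12

Answer: 12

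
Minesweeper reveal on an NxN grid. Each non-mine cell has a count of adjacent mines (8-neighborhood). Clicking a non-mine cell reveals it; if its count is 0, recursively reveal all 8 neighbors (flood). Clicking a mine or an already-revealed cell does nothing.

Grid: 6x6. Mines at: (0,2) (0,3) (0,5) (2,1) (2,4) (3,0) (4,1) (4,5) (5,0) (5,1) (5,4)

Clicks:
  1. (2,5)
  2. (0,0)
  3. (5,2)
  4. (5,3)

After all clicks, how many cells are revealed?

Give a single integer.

Click 1 (2,5) count=1: revealed 1 new [(2,5)] -> total=1
Click 2 (0,0) count=0: revealed 4 new [(0,0) (0,1) (1,0) (1,1)] -> total=5
Click 3 (5,2) count=2: revealed 1 new [(5,2)] -> total=6
Click 4 (5,3) count=1: revealed 1 new [(5,3)] -> total=7

Answer: 7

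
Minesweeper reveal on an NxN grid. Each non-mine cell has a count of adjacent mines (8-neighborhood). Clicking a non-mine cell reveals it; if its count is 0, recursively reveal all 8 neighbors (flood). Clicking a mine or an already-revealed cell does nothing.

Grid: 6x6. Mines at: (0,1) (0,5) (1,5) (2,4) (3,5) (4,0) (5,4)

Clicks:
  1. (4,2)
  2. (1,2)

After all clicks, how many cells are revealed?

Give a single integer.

Click 1 (4,2) count=0: revealed 18 new [(1,0) (1,1) (1,2) (1,3) (2,0) (2,1) (2,2) (2,3) (3,0) (3,1) (3,2) (3,3) (4,1) (4,2) (4,3) (5,1) (5,2) (5,3)] -> total=18
Click 2 (1,2) count=1: revealed 0 new [(none)] -> total=18

Answer: 18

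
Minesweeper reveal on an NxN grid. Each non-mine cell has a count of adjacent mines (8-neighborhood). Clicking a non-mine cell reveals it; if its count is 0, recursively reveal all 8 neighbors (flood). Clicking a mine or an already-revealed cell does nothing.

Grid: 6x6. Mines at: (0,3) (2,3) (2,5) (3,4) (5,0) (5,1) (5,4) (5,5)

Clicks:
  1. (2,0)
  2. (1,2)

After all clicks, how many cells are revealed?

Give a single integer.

Click 1 (2,0) count=0: revealed 15 new [(0,0) (0,1) (0,2) (1,0) (1,1) (1,2) (2,0) (2,1) (2,2) (3,0) (3,1) (3,2) (4,0) (4,1) (4,2)] -> total=15
Click 2 (1,2) count=2: revealed 0 new [(none)] -> total=15

Answer: 15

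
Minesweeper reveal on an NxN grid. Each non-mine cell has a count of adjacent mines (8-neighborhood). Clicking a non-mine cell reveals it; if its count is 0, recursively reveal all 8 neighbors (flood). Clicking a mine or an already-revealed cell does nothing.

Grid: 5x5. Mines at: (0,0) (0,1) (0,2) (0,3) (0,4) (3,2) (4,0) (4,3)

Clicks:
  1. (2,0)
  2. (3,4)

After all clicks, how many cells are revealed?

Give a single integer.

Answer: 7

Derivation:
Click 1 (2,0) count=0: revealed 6 new [(1,0) (1,1) (2,0) (2,1) (3,0) (3,1)] -> total=6
Click 2 (3,4) count=1: revealed 1 new [(3,4)] -> total=7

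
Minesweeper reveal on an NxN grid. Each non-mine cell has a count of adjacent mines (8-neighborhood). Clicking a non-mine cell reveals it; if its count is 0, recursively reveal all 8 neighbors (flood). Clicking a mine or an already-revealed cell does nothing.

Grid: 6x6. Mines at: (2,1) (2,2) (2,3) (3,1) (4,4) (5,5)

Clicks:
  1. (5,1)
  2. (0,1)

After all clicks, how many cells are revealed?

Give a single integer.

Answer: 24

Derivation:
Click 1 (5,1) count=0: revealed 8 new [(4,0) (4,1) (4,2) (4,3) (5,0) (5,1) (5,2) (5,3)] -> total=8
Click 2 (0,1) count=0: revealed 16 new [(0,0) (0,1) (0,2) (0,3) (0,4) (0,5) (1,0) (1,1) (1,2) (1,3) (1,4) (1,5) (2,4) (2,5) (3,4) (3,5)] -> total=24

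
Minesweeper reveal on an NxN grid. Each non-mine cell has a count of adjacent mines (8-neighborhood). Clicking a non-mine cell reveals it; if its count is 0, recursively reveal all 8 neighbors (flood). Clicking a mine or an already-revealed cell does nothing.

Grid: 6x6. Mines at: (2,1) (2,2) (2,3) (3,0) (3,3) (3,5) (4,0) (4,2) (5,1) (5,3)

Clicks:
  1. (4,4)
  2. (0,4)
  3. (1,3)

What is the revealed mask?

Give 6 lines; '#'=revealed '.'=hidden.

Click 1 (4,4) count=3: revealed 1 new [(4,4)] -> total=1
Click 2 (0,4) count=0: revealed 14 new [(0,0) (0,1) (0,2) (0,3) (0,4) (0,5) (1,0) (1,1) (1,2) (1,3) (1,4) (1,5) (2,4) (2,5)] -> total=15
Click 3 (1,3) count=2: revealed 0 new [(none)] -> total=15

Answer: ######
######
....##
......
....#.
......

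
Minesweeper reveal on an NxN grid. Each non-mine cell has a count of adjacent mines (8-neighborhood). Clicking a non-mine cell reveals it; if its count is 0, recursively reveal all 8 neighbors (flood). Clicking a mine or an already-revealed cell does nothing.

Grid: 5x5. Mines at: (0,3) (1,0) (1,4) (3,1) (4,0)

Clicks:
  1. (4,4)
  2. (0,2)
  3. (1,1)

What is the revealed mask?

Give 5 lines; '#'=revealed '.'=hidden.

Click 1 (4,4) count=0: revealed 9 new [(2,2) (2,3) (2,4) (3,2) (3,3) (3,4) (4,2) (4,3) (4,4)] -> total=9
Click 2 (0,2) count=1: revealed 1 new [(0,2)] -> total=10
Click 3 (1,1) count=1: revealed 1 new [(1,1)] -> total=11

Answer: ..#..
.#...
..###
..###
..###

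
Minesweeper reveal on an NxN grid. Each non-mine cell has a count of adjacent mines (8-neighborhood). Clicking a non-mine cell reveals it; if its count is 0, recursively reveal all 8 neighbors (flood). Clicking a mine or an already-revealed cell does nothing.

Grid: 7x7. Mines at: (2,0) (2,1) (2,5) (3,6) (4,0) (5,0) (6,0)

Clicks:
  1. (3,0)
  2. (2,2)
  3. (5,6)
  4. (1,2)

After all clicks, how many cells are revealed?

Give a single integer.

Answer: 41

Derivation:
Click 1 (3,0) count=3: revealed 1 new [(3,0)] -> total=1
Click 2 (2,2) count=1: revealed 1 new [(2,2)] -> total=2
Click 3 (5,6) count=0: revealed 39 new [(0,0) (0,1) (0,2) (0,3) (0,4) (0,5) (0,6) (1,0) (1,1) (1,2) (1,3) (1,4) (1,5) (1,6) (2,3) (2,4) (3,1) (3,2) (3,3) (3,4) (3,5) (4,1) (4,2) (4,3) (4,4) (4,5) (4,6) (5,1) (5,2) (5,3) (5,4) (5,5) (5,6) (6,1) (6,2) (6,3) (6,4) (6,5) (6,6)] -> total=41
Click 4 (1,2) count=1: revealed 0 new [(none)] -> total=41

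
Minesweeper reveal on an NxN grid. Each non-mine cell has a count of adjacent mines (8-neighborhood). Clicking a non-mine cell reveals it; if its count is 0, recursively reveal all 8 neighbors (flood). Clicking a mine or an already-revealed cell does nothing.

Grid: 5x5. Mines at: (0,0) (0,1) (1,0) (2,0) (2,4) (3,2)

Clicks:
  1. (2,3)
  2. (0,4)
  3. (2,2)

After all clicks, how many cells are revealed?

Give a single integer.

Answer: 8

Derivation:
Click 1 (2,3) count=2: revealed 1 new [(2,3)] -> total=1
Click 2 (0,4) count=0: revealed 6 new [(0,2) (0,3) (0,4) (1,2) (1,3) (1,4)] -> total=7
Click 3 (2,2) count=1: revealed 1 new [(2,2)] -> total=8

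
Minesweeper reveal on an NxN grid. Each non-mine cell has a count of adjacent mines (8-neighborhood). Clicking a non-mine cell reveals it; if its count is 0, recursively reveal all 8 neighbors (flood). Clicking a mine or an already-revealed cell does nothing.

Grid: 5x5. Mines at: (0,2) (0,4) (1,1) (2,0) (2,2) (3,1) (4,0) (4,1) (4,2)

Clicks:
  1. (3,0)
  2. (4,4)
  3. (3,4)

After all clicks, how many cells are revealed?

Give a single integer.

Click 1 (3,0) count=4: revealed 1 new [(3,0)] -> total=1
Click 2 (4,4) count=0: revealed 8 new [(1,3) (1,4) (2,3) (2,4) (3,3) (3,4) (4,3) (4,4)] -> total=9
Click 3 (3,4) count=0: revealed 0 new [(none)] -> total=9

Answer: 9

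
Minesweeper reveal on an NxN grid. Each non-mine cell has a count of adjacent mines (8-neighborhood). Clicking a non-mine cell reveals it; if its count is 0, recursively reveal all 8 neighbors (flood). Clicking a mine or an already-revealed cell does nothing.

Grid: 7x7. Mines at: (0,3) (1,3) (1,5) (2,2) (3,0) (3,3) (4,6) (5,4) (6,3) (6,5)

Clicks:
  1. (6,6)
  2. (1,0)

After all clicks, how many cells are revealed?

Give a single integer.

Answer: 9

Derivation:
Click 1 (6,6) count=1: revealed 1 new [(6,6)] -> total=1
Click 2 (1,0) count=0: revealed 8 new [(0,0) (0,1) (0,2) (1,0) (1,1) (1,2) (2,0) (2,1)] -> total=9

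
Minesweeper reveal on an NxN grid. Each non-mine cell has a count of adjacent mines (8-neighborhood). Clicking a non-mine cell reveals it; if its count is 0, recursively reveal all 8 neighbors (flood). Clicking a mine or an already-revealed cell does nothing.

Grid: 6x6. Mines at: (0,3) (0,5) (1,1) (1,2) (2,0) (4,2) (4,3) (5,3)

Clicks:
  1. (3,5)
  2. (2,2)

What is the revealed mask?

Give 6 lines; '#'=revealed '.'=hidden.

Click 1 (3,5) count=0: revealed 13 new [(1,3) (1,4) (1,5) (2,3) (2,4) (2,5) (3,3) (3,4) (3,5) (4,4) (4,5) (5,4) (5,5)] -> total=13
Click 2 (2,2) count=2: revealed 1 new [(2,2)] -> total=14

Answer: ......
...###
..####
...###
....##
....##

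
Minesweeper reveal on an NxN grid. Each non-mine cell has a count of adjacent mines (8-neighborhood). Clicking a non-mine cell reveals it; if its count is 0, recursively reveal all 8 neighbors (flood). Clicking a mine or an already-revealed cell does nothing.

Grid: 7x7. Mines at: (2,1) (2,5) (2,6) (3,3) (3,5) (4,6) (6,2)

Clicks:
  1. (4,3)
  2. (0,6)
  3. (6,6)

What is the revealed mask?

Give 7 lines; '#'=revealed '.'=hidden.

Click 1 (4,3) count=1: revealed 1 new [(4,3)] -> total=1
Click 2 (0,6) count=0: revealed 17 new [(0,0) (0,1) (0,2) (0,3) (0,4) (0,5) (0,6) (1,0) (1,1) (1,2) (1,3) (1,4) (1,5) (1,6) (2,2) (2,3) (2,4)] -> total=18
Click 3 (6,6) count=0: revealed 10 new [(4,4) (4,5) (5,3) (5,4) (5,5) (5,6) (6,3) (6,4) (6,5) (6,6)] -> total=28

Answer: #######
#######
..###..
.......
...###.
...####
...####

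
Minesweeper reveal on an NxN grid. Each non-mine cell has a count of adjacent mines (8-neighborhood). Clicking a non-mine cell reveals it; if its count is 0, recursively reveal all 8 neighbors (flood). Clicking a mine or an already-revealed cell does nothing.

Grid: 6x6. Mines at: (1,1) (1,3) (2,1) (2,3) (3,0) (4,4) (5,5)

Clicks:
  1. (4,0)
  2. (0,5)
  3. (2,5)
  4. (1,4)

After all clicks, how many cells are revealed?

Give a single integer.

Answer: 9

Derivation:
Click 1 (4,0) count=1: revealed 1 new [(4,0)] -> total=1
Click 2 (0,5) count=0: revealed 8 new [(0,4) (0,5) (1,4) (1,5) (2,4) (2,5) (3,4) (3,5)] -> total=9
Click 3 (2,5) count=0: revealed 0 new [(none)] -> total=9
Click 4 (1,4) count=2: revealed 0 new [(none)] -> total=9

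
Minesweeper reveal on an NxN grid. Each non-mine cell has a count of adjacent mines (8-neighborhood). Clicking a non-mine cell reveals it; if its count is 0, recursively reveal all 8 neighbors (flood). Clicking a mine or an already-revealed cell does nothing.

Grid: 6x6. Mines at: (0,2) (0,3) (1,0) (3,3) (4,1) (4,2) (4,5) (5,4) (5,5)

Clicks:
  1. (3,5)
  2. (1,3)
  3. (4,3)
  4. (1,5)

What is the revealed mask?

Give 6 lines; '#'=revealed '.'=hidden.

Answer: ....##
...###
....##
....##
...#..
......

Derivation:
Click 1 (3,5) count=1: revealed 1 new [(3,5)] -> total=1
Click 2 (1,3) count=2: revealed 1 new [(1,3)] -> total=2
Click 3 (4,3) count=3: revealed 1 new [(4,3)] -> total=3
Click 4 (1,5) count=0: revealed 7 new [(0,4) (0,5) (1,4) (1,5) (2,4) (2,5) (3,4)] -> total=10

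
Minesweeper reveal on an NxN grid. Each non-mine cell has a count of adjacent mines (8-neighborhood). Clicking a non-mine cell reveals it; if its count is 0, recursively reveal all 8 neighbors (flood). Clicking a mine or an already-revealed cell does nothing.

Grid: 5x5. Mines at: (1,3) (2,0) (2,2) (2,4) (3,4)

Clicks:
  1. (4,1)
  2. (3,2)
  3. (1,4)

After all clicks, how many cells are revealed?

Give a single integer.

Click 1 (4,1) count=0: revealed 8 new [(3,0) (3,1) (3,2) (3,3) (4,0) (4,1) (4,2) (4,3)] -> total=8
Click 2 (3,2) count=1: revealed 0 new [(none)] -> total=8
Click 3 (1,4) count=2: revealed 1 new [(1,4)] -> total=9

Answer: 9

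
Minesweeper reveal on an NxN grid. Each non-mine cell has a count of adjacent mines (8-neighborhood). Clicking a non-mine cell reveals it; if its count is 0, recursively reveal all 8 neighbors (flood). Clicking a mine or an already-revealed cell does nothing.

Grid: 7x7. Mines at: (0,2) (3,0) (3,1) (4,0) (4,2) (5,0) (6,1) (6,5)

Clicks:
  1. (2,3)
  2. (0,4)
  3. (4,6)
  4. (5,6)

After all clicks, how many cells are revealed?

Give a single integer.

Click 1 (2,3) count=0: revealed 27 new [(0,3) (0,4) (0,5) (0,6) (1,2) (1,3) (1,4) (1,5) (1,6) (2,2) (2,3) (2,4) (2,5) (2,6) (3,2) (3,3) (3,4) (3,5) (3,6) (4,3) (4,4) (4,5) (4,6) (5,3) (5,4) (5,5) (5,6)] -> total=27
Click 2 (0,4) count=0: revealed 0 new [(none)] -> total=27
Click 3 (4,6) count=0: revealed 0 new [(none)] -> total=27
Click 4 (5,6) count=1: revealed 0 new [(none)] -> total=27

Answer: 27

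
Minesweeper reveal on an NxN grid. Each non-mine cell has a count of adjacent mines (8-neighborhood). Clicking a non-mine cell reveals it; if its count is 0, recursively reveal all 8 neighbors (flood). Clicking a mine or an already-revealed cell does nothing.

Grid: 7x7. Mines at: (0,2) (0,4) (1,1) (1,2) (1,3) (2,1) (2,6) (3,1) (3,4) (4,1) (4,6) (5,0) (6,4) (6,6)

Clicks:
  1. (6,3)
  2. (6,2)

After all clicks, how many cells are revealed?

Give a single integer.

Click 1 (6,3) count=1: revealed 1 new [(6,3)] -> total=1
Click 2 (6,2) count=0: revealed 5 new [(5,1) (5,2) (5,3) (6,1) (6,2)] -> total=6

Answer: 6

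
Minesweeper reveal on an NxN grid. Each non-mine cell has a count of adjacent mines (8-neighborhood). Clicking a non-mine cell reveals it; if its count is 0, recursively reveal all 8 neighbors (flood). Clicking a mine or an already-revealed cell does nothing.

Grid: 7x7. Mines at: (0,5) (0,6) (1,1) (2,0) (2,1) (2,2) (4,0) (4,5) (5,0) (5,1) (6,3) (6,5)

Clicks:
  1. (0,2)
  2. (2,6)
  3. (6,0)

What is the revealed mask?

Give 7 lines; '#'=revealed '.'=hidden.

Click 1 (0,2) count=1: revealed 1 new [(0,2)] -> total=1
Click 2 (2,6) count=0: revealed 12 new [(1,3) (1,4) (1,5) (1,6) (2,3) (2,4) (2,5) (2,6) (3,3) (3,4) (3,5) (3,6)] -> total=13
Click 3 (6,0) count=2: revealed 1 new [(6,0)] -> total=14

Answer: ..#....
...####
...####
...####
.......
.......
#......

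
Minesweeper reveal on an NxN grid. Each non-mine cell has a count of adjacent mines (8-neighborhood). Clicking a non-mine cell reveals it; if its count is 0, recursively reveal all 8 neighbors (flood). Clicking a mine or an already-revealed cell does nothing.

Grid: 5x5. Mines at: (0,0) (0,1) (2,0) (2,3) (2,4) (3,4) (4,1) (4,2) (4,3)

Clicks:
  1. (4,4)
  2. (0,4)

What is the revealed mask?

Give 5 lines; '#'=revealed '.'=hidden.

Answer: ..###
..###
.....
.....
....#

Derivation:
Click 1 (4,4) count=2: revealed 1 new [(4,4)] -> total=1
Click 2 (0,4) count=0: revealed 6 new [(0,2) (0,3) (0,4) (1,2) (1,3) (1,4)] -> total=7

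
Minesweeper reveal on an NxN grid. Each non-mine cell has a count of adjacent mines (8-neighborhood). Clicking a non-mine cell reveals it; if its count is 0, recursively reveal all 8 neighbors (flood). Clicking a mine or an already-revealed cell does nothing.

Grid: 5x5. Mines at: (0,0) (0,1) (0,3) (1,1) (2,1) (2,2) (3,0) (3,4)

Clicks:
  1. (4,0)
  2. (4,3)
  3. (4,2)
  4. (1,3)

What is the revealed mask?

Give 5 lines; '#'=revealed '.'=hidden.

Click 1 (4,0) count=1: revealed 1 new [(4,0)] -> total=1
Click 2 (4,3) count=1: revealed 1 new [(4,3)] -> total=2
Click 3 (4,2) count=0: revealed 5 new [(3,1) (3,2) (3,3) (4,1) (4,2)] -> total=7
Click 4 (1,3) count=2: revealed 1 new [(1,3)] -> total=8

Answer: .....
...#.
.....
.###.
####.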